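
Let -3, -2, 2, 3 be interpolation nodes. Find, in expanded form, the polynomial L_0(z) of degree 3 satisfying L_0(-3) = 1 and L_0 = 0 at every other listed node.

L_0(z) = -(1/30)z^3 + (1/10)z^2 + (2/15)z - 2/5

L_0(z) = (z + 2)(z - 2)(z - 3) / [(-1)·(-5)·(-6)]
       = (z^3 - 3z^2 - 4z + 12) / (-30)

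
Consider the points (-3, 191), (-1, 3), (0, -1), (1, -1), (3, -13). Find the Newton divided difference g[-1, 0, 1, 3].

-1

g[-1,0] = (-1 - 3) / (0 - (-1)) = -4
g[0,1] = (-1 - (-1)) / (1 - 0) = 0
g[1,3] = (-13 - (-1)) / (3 - 1) = -6
g[-1,0,1] = (0 - (-4)) / (1 - (-1)) = 2
g[0,1,3] = (-6 - 0) / (3 - 0) = -2
g[-1,0,1,3] = (-2 - 2) / (3 - (-1)) = -1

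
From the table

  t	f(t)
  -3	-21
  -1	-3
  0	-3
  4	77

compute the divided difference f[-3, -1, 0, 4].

f[-3,-1] = (-3 - (-21)) / (-1 - (-3)) = 9
f[-1,0] = (-3 - (-3)) / (0 - (-1)) = 0
f[0,4] = (77 - (-3)) / (4 - 0) = 20
f[-3,-1,0] = (0 - 9) / (0 - (-3)) = -3
f[-1,0,4] = (20 - 0) / (4 - (-1)) = 4
f[-3,-1,0,4] = (4 - (-3)) / (4 - (-3)) = 1

1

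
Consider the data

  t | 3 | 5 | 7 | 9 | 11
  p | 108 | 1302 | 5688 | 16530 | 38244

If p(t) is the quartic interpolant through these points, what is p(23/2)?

735975/16

Evaluate each Lagrange basis at t = 23/2:
L_0(23/2) = (13/2)·(9/2)·(5/2)·(1/2)/[(-2)·(-4)·(-6)·(-8)] = 195/2048
L_1(23/2) = (17/2)·(9/2)·(5/2)·(1/2)/[(2)·(-2)·(-4)·(-6)] = -255/512
L_2(23/2) = (17/2)·(13/2)·(5/2)·(1/2)/[(4)·(2)·(-2)·(-4)] = 1105/1024
L_3(23/2) = (17/2)·(13/2)·(9/2)·(1/2)/[(6)·(4)·(2)·(-2)] = -663/512
L_4(23/2) = (17/2)·(13/2)·(9/2)·(5/2)/[(8)·(6)·(4)·(2)] = 3315/2048
Sum: 108·(195/2048) + 1302·(-255/512) + 5688·(1105/1024) + 16530·(-663/512) + 38244·(3315/2048) = 735975/16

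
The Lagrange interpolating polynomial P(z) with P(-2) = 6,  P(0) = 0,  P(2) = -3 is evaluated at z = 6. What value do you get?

L_0(6) = (6)·(4)/[(-2)·(-4)] = 3
L_1(6) = (8)·(4)/[(2)·(-2)] = -8
L_2(6) = (8)·(6)/[(4)·(2)] = 6
Sum: 6·(3) + 0 + (-3)·(6) = 0

0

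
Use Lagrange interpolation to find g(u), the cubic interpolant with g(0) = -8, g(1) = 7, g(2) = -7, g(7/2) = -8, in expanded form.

g(u) = (17/3)u^3 - (63/2)u^2 + (245/6)u - 8

Build the Lagrange basis polynomials:
L_0(u) = (u - 1)(u - 2)(u - 7/2) / [-7] = -(1/7)u^3 + (13/14)u^2 - (25/14)u + 1
L_1(u) = u(u - 2)(u - 7/2) / [5/2] = (2/5)u^3 - (11/5)u^2 + (14/5)u
L_2(u) = u(u - 1)(u - 7/2) / [-3] = -(1/3)u^3 + (3/2)u^2 - (7/6)u
L_3(u) = u(u - 1)(u - 2) / [105/8] = (8/105)u^3 - (8/35)u^2 + (16/105)u
g(u) = (-8)·L_0 + 7·L_1 + (-7)·L_2 + (-8)·L_3
  (-8)·L_0(u) = (8/7)u^3 - (52/7)u^2 + (100/7)u - 8
  7·L_1(u) = (14/5)u^3 - (77/5)u^2 + (98/5)u
  (-7)·L_2(u) = (7/3)u^3 - (21/2)u^2 + (49/6)u
  (-8)·L_3(u) = -(64/105)u^3 + (64/35)u^2 - (128/105)u
Adding term by term: (17/3)u^3 - (63/2)u^2 + (245/6)u - 8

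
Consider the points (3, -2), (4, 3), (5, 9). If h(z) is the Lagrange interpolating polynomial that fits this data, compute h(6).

L_0(6) = (2)·(1)/[(-1)·(-2)] = 1
L_1(6) = (3)·(1)/[(1)·(-1)] = -3
L_2(6) = (3)·(2)/[(2)·(1)] = 3
Sum: (-2)·(1) + 3·(-3) + 9·(3) = 16

16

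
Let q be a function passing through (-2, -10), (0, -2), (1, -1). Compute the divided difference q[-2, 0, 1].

q[-2,0] = (-2 - (-10)) / (0 - (-2)) = 4
q[0,1] = (-1 - (-2)) / (1 - 0) = 1
q[-2,0,1] = (1 - 4) / (1 - (-2)) = -1

-1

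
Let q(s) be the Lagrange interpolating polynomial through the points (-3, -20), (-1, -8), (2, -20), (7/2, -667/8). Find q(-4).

L_0(-4) = (-3)·(-6)·(-15/2)/[(-2)·(-5)·(-13/2)] = 27/13
L_1(-4) = (-1)·(-6)·(-15/2)/[(2)·(-3)·(-9/2)] = -5/3
L_2(-4) = (-1)·(-3)·(-15/2)/[(5)·(3)·(-3/2)] = 1
L_3(-4) = (-1)·(-3)·(-6)/[(13/2)·(9/2)·(3/2)] = -16/39
Sum: (-20)·(27/13) + (-8)·(-5/3) + (-20)·(1) + (-667/8)·(-16/39) = -14

-14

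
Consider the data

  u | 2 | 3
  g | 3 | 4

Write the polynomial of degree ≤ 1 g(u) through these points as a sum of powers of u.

Build the Lagrange basis polynomials:
L_0(u) = (u - 3) / [-1] = -u + 3
L_1(u) = (u - 2) / [1] = u - 2
g(u) = 3·L_0 + 4·L_1
  3·L_0(u) = -3u + 9
  4·L_1(u) = 4u - 8
Adding term by term: u + 1

g(u) = u + 1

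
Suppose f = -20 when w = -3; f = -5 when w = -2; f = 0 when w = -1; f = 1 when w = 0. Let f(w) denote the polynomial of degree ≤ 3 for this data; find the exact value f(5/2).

Evaluate each Lagrange basis at w = 5/2:
L_0(5/2) = (9/2)·(7/2)·(5/2)/[(-1)·(-2)·(-3)] = -105/16
L_1(5/2) = (11/2)·(7/2)·(5/2)/[(1)·(-1)·(-2)] = 385/16
L_2(5/2) = (11/2)·(9/2)·(5/2)/[(2)·(1)·(-1)] = -495/16
L_3(5/2) = (11/2)·(9/2)·(7/2)/[(3)·(2)·(1)] = 231/16
Sum: (-20)·(-105/16) + (-5)·(385/16) + 0 + 1·(231/16) = 203/8

203/8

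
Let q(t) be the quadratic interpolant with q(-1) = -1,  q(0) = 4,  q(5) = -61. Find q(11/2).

-303/4

Evaluate each Lagrange basis at t = 11/2:
L_0(11/2) = (11/2)·(1/2)/[(-1)·(-6)] = 11/24
L_1(11/2) = (13/2)·(1/2)/[(1)·(-5)] = -13/20
L_2(11/2) = (13/2)·(11/2)/[(6)·(5)] = 143/120
Sum: (-1)·(11/24) + 4·(-13/20) + (-61)·(143/120) = -303/4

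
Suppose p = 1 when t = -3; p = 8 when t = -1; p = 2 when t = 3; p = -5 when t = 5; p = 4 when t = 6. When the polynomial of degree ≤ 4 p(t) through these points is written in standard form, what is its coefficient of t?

Build the Lagrange basis polynomials:
L_0(t) = (t + 1)(t - 3)(t - 5)(t - 6) / [864] = (1/864)t^4 - (13/864)t^3 + (49/864)t^2 - (1/32)t - 5/48
L_1(t) = (t + 3)(t - 3)(t - 5)(t - 6) / [-336] = -(1/336)t^4 + (11/336)t^3 - (1/16)t^2 - (33/112)t + 45/56
L_2(t) = (t + 3)(t + 1)(t - 5)(t - 6) / [144] = (1/144)t^4 - (7/144)t^3 - (11/144)t^2 + (29/48)t + 5/8
L_3(t) = (t + 3)(t + 1)(t - 3)(t - 6) / [-96] = -(1/96)t^4 + (5/96)t^3 + (5/32)t^2 - (15/32)t - 9/16
L_4(t) = (t + 3)(t + 1)(t - 3)(t - 5) / [189] = (1/189)t^4 - (4/189)t^3 - (2/27)t^2 + (4/21)t + 5/21
p(t) = 1·L_0 + 8·L_1 + 2·L_2 + (-5)·L_3 + 4·L_4
Only the coefficient of t is needed; take it from each L_i and combine:
1·(-1/32) + 8·(-33/112) + 2·(29/48) + (-5)·(-15/32) + 4·(4/21) = 647/336

647/336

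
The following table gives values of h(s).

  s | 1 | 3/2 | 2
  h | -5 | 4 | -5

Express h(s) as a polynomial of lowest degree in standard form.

h(s) = -36s^2 + 108s - 77

Newton's divided differences:
h[1,3/2] = (4 - (-5)) / (3/2 - 1) = 18
h[3/2,2] = (-5 - 4) / (2 - 3/2) = -18
h[1,3/2,2] = (-18 - 18) / (2 - 1) = -36
h(s) = -5 + 18·(s - 1) + (-36)·(s - 1)(s - 3/2)
Expanding: h(s) = -36s^2 + 108s - 77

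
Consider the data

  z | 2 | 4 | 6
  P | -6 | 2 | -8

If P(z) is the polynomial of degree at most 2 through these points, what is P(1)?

-67/4

Evaluate each Lagrange basis at z = 1:
L_0(1) = (-3)·(-5)/[(-2)·(-4)] = 15/8
L_1(1) = (-1)·(-5)/[(2)·(-2)] = -5/4
L_2(1) = (-1)·(-3)/[(4)·(2)] = 3/8
Sum: (-6)·(15/8) + 2·(-5/4) + (-8)·(3/8) = -67/4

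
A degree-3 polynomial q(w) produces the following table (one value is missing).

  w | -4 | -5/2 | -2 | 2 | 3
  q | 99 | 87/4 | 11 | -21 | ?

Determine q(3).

The 4 known values determine q uniquely (degree ≤ 3).
Evaluate each Lagrange basis at w = 3:
L_0(3) = (11/2)·(5)·(1)/[(-3/2)·(-2)·(-6)] = -55/36
L_1(3) = (7)·(5)·(1)/[(3/2)·(-1/2)·(-9/2)] = 280/27
L_2(3) = (7)·(11/2)·(1)/[(2)·(1/2)·(-4)] = -77/8
L_3(3) = (7)·(11/2)·(5)/[(6)·(9/2)·(4)] = 385/216
Sum: 99·(-55/36) + 87/4·(280/27) + 11·(-77/8) + (-21)·(385/216) = -69

-69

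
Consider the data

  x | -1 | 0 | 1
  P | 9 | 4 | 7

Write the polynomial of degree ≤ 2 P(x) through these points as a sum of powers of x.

P(x) = 4x^2 - x + 4

Newton's divided differences:
P[-1,0] = (4 - 9) / (0 - (-1)) = -5
P[0,1] = (7 - 4) / (1 - 0) = 3
P[-1,0,1] = (3 - (-5)) / (1 - (-1)) = 4
P(x) = 9 + (-5)·(x + 1) + 4·(x + 1)x
Expanding: P(x) = 4x^2 - x + 4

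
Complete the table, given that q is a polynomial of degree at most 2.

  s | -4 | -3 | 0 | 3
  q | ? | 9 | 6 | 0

28/3

The 3 known values determine q uniquely (degree ≤ 2).
L_0(-4) = (-4)·(-7)/[(-3)·(-6)] = 14/9
L_1(-4) = (-1)·(-7)/[(3)·(-3)] = -7/9
L_2(-4) = (-1)·(-4)/[(6)·(3)] = 2/9
Sum: 9·(14/9) + 6·(-7/9) + 0 = 28/3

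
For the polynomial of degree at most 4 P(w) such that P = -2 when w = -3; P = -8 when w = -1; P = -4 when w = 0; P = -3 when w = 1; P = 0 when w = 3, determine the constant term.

Build the Lagrange basis polynomials:
L_0(w) = (w + 1)w(w - 1)(w - 3) / [144] = (1/144)w^4 - (1/48)w^3 - (1/144)w^2 + (1/48)w
L_1(w) = (w + 3)w(w - 1)(w - 3) / [-16] = -(1/16)w^4 + (1/16)w^3 + (9/16)w^2 - (9/16)w
L_2(w) = (w + 3)(w + 1)(w - 1)(w - 3) / [9] = (1/9)w^4 - (10/9)w^2 + 1
L_3(w) = (w + 3)(w + 1)w(w - 3) / [-16] = -(1/16)w^4 - (1/16)w^3 + (9/16)w^2 + (9/16)w
L_4(w) = (w + 3)(w + 1)w(w - 1) / [144] = (1/144)w^4 + (1/48)w^3 - (1/144)w^2 - (1/48)w
P(w) = (-2)·L_0 + (-8)·L_1 + (-4)·L_2 + (-3)·L_3 + 0·L_4
Only the constant term is needed; take it from each L_i and combine:
(-2)·(0) + (-8)·(0) + (-4)·(1) + (-3)·(0) + 0·(0) = -4

-4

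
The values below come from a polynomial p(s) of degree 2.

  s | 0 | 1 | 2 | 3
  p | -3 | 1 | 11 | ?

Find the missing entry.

The 3 known values determine p uniquely (degree ≤ 2).
Evaluate each Lagrange basis at s = 3:
L_0(3) = (2)·(1)/[(-1)·(-2)] = 1
L_1(3) = (3)·(1)/[(1)·(-1)] = -3
L_2(3) = (3)·(2)/[(2)·(1)] = 3
Sum: (-3)·(1) + 1·(-3) + 11·(3) = 27

27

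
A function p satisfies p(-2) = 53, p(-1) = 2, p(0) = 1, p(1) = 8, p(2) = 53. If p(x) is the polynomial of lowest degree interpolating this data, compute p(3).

Evaluate each Lagrange basis at x = 3:
L_0(3) = (4)·(3)·(2)·(1)/[(-1)·(-2)·(-3)·(-4)] = 1
L_1(3) = (5)·(3)·(2)·(1)/[(1)·(-1)·(-2)·(-3)] = -5
L_2(3) = (5)·(4)·(2)·(1)/[(2)·(1)·(-1)·(-2)] = 10
L_3(3) = (5)·(4)·(3)·(1)/[(3)·(2)·(1)·(-1)] = -10
L_4(3) = (5)·(4)·(3)·(2)/[(4)·(3)·(2)·(1)] = 5
Sum: 53·(1) + 2·(-5) + 1·(10) + 8·(-10) + 53·(5) = 238

238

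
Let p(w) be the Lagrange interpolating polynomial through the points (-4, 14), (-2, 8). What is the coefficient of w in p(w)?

-3

The leading coefficient equals the top divided difference p[-4,-2].
p[-4,-2] = (8 - 14) / (-2 - (-4)) = -3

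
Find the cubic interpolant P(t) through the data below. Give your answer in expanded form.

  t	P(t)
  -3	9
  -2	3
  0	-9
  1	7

L_0(t) = (t + 2)t(t - 1) / [-12] = -(1/12)t^3 - (1/12)t^2 + (1/6)t
L_1(t) = (t + 3)t(t - 1) / [6] = (1/6)t^3 + (1/3)t^2 - (1/2)t
L_2(t) = (t + 3)(t + 2)(t - 1) / [-6] = -(1/6)t^3 - (2/3)t^2 - (1/6)t + 1
L_3(t) = (t + 3)(t + 2)t / [12] = (1/12)t^3 + (5/12)t^2 + (1/2)t
P(t) = 9·L_0 + 3·L_1 + (-9)·L_2 + 7·L_3
  9·L_0(t) = -(3/4)t^3 - (3/4)t^2 + (3/2)t
  3·L_1(t) = (1/2)t^3 + t^2 - (3/2)t
  (-9)·L_2(t) = (3/2)t^3 + 6t^2 + (3/2)t - 9
  7·L_3(t) = (7/12)t^3 + (35/12)t^2 + (7/2)t
Adding term by term: (11/6)t^3 + (55/6)t^2 + 5t - 9

P(t) = (11/6)t^3 + (55/6)t^2 + 5t - 9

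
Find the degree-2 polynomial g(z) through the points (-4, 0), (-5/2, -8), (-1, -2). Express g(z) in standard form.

Build the Lagrange basis polynomials:
L_0(z) = (z + 5/2)(z + 1) / [9/2] = (2/9)z^2 + (7/9)z + 5/9
L_1(z) = (z + 4)(z + 1) / [-9/4] = -(4/9)z^2 - (20/9)z - 16/9
L_2(z) = (z + 4)(z + 5/2) / [9/2] = (2/9)z^2 + (13/9)z + 20/9
g(z) = 0·L_0 + (-8)·L_1 + (-2)·L_2
  0·L_0(z) = 0
  (-8)·L_1(z) = (32/9)z^2 + (160/9)z + 128/9
  (-2)·L_2(z) = -(4/9)z^2 - (26/9)z - 40/9
Adding term by term: (28/9)z^2 + (134/9)z + 88/9

g(z) = (28/9)z^2 + (134/9)z + 88/9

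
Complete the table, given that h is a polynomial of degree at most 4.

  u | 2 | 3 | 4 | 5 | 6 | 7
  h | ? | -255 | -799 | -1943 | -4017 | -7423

The 5 known values determine h uniquely (degree ≤ 4).
L_0(2) = (-2)·(-3)·(-4)·(-5)/[(-1)·(-2)·(-3)·(-4)] = 5
L_1(2) = (-1)·(-3)·(-4)·(-5)/[(1)·(-1)·(-2)·(-3)] = -10
L_2(2) = (-1)·(-2)·(-4)·(-5)/[(2)·(1)·(-1)·(-2)] = 10
L_3(2) = (-1)·(-2)·(-3)·(-5)/[(3)·(2)·(1)·(-1)] = -5
L_4(2) = (-1)·(-2)·(-3)·(-4)/[(4)·(3)·(2)·(1)] = 1
Sum: (-255)·(5) + (-799)·(-10) + (-1943)·(10) + (-4017)·(-5) + (-7423)·(1) = -53

-53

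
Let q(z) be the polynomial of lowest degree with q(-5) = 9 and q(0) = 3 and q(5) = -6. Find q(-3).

Using Newton's divided-difference form:
q[-5,0] = (3 - 9) / (0 - (-5)) = -6/5
q[0,5] = (-6 - 3) / (5 - 0) = -9/5
q[-5,0,5] = (-9/5 - (-6/5)) / (5 - (-5)) = -3/50
q(-3) = 9 + (-6/5)·(2) + (-3/50)·(2)·(-3) = 174/25

174/25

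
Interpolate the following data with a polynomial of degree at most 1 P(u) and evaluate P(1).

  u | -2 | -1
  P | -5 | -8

L_0(1) = (2)/[(-1)] = -2
L_1(1) = (3)/[(1)] = 3
Sum: (-5)·(-2) + (-8)·(3) = -14

-14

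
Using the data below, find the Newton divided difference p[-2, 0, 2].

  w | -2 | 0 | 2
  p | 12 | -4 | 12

p[-2,0] = (-4 - 12) / (0 - (-2)) = -8
p[0,2] = (12 - (-4)) / (2 - 0) = 8
p[-2,0,2] = (8 - (-8)) / (2 - (-2)) = 4

4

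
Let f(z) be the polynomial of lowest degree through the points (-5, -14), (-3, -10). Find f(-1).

L_0(-1) = (2)/[(-2)] = -1
L_1(-1) = (4)/[(2)] = 2
Sum: (-14)·(-1) + (-10)·(2) = -6

-6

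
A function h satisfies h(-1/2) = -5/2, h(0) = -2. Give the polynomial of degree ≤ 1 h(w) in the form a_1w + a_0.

h(w) = w - 2

Build the Lagrange basis polynomials:
L_0(w) = w / [-1/2] = -2w
L_1(w) = (w + 1/2) / [1/2] = 2w + 1
h(w) = (-5/2)·L_0 + (-2)·L_1
  (-5/2)·L_0(w) = 5w
  (-2)·L_1(w) = -4w - 2
Adding term by term: w - 2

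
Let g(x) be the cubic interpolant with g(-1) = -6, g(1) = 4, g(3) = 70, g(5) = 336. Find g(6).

589

Using Newton's divided-difference form:
g[-1,1] = (4 - (-6)) / (1 - (-1)) = 5
g[1,3] = (70 - 4) / (3 - 1) = 33
g[3,5] = (336 - 70) / (5 - 3) = 133
g[-1,1,3] = (33 - 5) / (3 - (-1)) = 7
g[1,3,5] = (133 - 33) / (5 - 1) = 25
g[-1,1,3,5] = (25 - 7) / (5 - (-1)) = 3
g(6) = -6 + 5·(7) + 7·(7)·(5) + 3·(7)·(5)·(3) = 589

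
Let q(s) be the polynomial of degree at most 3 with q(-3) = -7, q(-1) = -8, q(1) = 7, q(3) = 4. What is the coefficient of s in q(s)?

L_0(s) = (s + 1)(s - 1)(s - 3) / [-48] = -(1/48)s^3 + (1/16)s^2 + (1/48)s - 1/16
L_1(s) = (s + 3)(s - 1)(s - 3) / [16] = (1/16)s^3 - (1/16)s^2 - (9/16)s + 9/16
L_2(s) = (s + 3)(s + 1)(s - 3) / [-16] = -(1/16)s^3 - (1/16)s^2 + (9/16)s + 9/16
L_3(s) = (s + 3)(s + 1)(s - 1) / [48] = (1/48)s^3 + (1/16)s^2 - (1/48)s - 1/16
q(s) = (-7)·L_0 + (-8)·L_1 + 7·L_2 + 4·L_3
Only the coefficient of s is needed; take it from each L_i and combine:
(-7)·(1/48) + (-8)·(-9/16) + 7·(9/16) + 4·(-1/48) = 197/24

197/24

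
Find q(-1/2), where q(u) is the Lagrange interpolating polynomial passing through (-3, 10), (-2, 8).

5

Evaluate each Lagrange basis at u = -1/2:
L_0(-1/2) = (3/2)/[(-1)] = -3/2
L_1(-1/2) = (5/2)/[(1)] = 5/2
Sum: 10·(-3/2) + 8·(5/2) = 5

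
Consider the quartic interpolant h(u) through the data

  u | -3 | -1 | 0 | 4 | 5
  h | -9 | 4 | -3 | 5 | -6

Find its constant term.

L_0(u) = (u + 1)u(u - 4)(u - 5) / [336] = (1/336)u^4 - (1/42)u^3 + (11/336)u^2 + (5/84)u
L_1(u) = (u + 3)u(u - 4)(u - 5) / [-60] = -(1/60)u^4 + (1/10)u^3 + (7/60)u^2 - u
L_2(u) = (u + 3)(u + 1)(u - 4)(u - 5) / [60] = (1/60)u^4 - (1/12)u^3 - (13/60)u^2 + (53/60)u + 1
L_3(u) = (u + 3)(u + 1)u(u - 5) / [-140] = -(1/140)u^4 + (1/140)u^3 + (17/140)u^2 + (3/28)u
L_4(u) = (u + 3)(u + 1)u(u - 4) / [240] = (1/240)u^4 - (13/240)u^2 - (1/20)u
h(u) = (-9)·L_0 + 4·L_1 + (-3)·L_2 + 5·L_3 + (-6)·L_4
Only the constant term is needed; take it from each L_i and combine:
(-9)·(0) + 4·(0) + (-3)·(1) + 5·(0) + (-6)·(0) = -3

-3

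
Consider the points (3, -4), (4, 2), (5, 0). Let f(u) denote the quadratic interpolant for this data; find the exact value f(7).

-28

L_0(7) = (3)·(2)/[(-1)·(-2)] = 3
L_1(7) = (4)·(2)/[(1)·(-1)] = -8
L_2(7) = (4)·(3)/[(2)·(1)] = 6
Sum: (-4)·(3) + 2·(-8) + 0 = -28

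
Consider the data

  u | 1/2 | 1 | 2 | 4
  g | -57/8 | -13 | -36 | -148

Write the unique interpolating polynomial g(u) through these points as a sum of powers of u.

g(u) = -u^3 - 4u^2 - 4u - 4

Build the Lagrange basis polynomials:
L_0(u) = (u - 1)(u - 2)(u - 4) / [-21/8] = -(8/21)u^3 + (8/3)u^2 - (16/3)u + 64/21
L_1(u) = (u - 1/2)(u - 2)(u - 4) / [3/2] = (2/3)u^3 - (13/3)u^2 + (22/3)u - 8/3
L_2(u) = (u - 1/2)(u - 1)(u - 4) / [-3] = -(1/3)u^3 + (11/6)u^2 - (13/6)u + 2/3
L_3(u) = (u - 1/2)(u - 1)(u - 2) / [21] = (1/21)u^3 - (1/6)u^2 + (1/6)u - 1/21
g(u) = (-57/8)·L_0 + (-13)·L_1 + (-36)·L_2 + (-148)·L_3
  (-57/8)·L_0(u) = (19/7)u^3 - 19u^2 + 38u - 152/7
  (-13)·L_1(u) = -(26/3)u^3 + (169/3)u^2 - (286/3)u + 104/3
  (-36)·L_2(u) = 12u^3 - 66u^2 + 78u - 24
  (-148)·L_3(u) = -(148/21)u^3 + (74/3)u^2 - (74/3)u + 148/21
Adding term by term: -u^3 - 4u^2 - 4u - 4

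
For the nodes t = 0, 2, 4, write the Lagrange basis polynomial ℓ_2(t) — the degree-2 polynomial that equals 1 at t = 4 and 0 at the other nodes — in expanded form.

ℓ_2(t) = t(t - 2) / [(4)·(2)]
       = (t^2 - 2t) / (8)

ℓ_2(t) = (1/8)t^2 - (1/4)t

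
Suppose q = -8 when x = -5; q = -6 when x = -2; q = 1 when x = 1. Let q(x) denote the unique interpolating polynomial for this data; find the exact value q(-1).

-38/9

L_0(-1) = (1)·(-2)/[(-3)·(-6)] = -1/9
L_1(-1) = (4)·(-2)/[(3)·(-3)] = 8/9
L_2(-1) = (4)·(1)/[(6)·(3)] = 2/9
Sum: (-8)·(-1/9) + (-6)·(8/9) + 1·(2/9) = -38/9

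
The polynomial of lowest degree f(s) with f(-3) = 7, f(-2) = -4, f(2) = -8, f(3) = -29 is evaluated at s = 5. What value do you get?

-137

L_0(5) = (7)·(3)·(2)/[(-1)·(-5)·(-6)] = -7/5
L_1(5) = (8)·(3)·(2)/[(1)·(-4)·(-5)] = 12/5
L_2(5) = (8)·(7)·(2)/[(5)·(4)·(-1)] = -28/5
L_3(5) = (8)·(7)·(3)/[(6)·(5)·(1)] = 28/5
Sum: 7·(-7/5) + (-4)·(12/5) + (-8)·(-28/5) + (-29)·(28/5) = -137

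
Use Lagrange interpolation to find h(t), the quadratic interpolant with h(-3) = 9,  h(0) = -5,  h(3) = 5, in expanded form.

h(t) = (4/3)t^2 - (2/3)t - 5

Build the Lagrange basis polynomials:
L_0(t) = t(t - 3) / [18] = (1/18)t^2 - (1/6)t
L_1(t) = (t + 3)(t - 3) / [-9] = -(1/9)t^2 + 1
L_2(t) = (t + 3)t / [18] = (1/18)t^2 + (1/6)t
h(t) = 9·L_0 + (-5)·L_1 + 5·L_2
  9·L_0(t) = (1/2)t^2 - (3/2)t
  (-5)·L_1(t) = (5/9)t^2 - 5
  5·L_2(t) = (5/18)t^2 + (5/6)t
Adding term by term: (4/3)t^2 - (2/3)t - 5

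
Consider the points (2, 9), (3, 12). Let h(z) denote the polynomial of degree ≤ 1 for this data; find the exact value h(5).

18

L_0(5) = (2)/[(-1)] = -2
L_1(5) = (3)/[(1)] = 3
Sum: 9·(-2) + 12·(3) = 18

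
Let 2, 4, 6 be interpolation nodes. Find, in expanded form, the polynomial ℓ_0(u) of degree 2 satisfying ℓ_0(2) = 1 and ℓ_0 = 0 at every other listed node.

ℓ_0(u) = (u - 4)(u - 6) / [(-2)·(-4)]
       = (u^2 - 10u + 24) / (8)

ℓ_0(u) = (1/8)u^2 - (5/4)u + 3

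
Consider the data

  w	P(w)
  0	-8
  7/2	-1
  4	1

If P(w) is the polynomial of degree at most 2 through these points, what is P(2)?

-11/2

Evaluate each Lagrange basis at w = 2:
L_0(2) = (-3/2)·(-2)/[(-7/2)·(-4)] = 3/14
L_1(2) = (2)·(-2)/[(7/2)·(-1/2)] = 16/7
L_2(2) = (2)·(-3/2)/[(4)·(1/2)] = -3/2
Sum: (-8)·(3/14) + (-1)·(16/7) + 1·(-3/2) = -11/2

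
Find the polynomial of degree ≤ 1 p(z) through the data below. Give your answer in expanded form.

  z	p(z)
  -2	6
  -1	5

p(z) = -z + 4

Build the Lagrange basis polynomials:
L_0(z) = (z + 1) / [-1] = -z - 1
L_1(z) = (z + 2) / [1] = z + 2
p(z) = 6·L_0 + 5·L_1
  6·L_0(z) = -6z - 6
  5·L_1(z) = 5z + 10
Adding term by term: -z + 4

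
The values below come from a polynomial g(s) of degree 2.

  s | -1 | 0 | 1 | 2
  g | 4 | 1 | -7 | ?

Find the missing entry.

-20

The 3 known values determine g uniquely (degree ≤ 2).
L_0(2) = (2)·(1)/[(-1)·(-2)] = 1
L_1(2) = (3)·(1)/[(1)·(-1)] = -3
L_2(2) = (3)·(2)/[(2)·(1)] = 3
Sum: 4·(1) + 1·(-3) + (-7)·(3) = -20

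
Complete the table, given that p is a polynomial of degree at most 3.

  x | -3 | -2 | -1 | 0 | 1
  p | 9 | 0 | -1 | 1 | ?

1

The 4 known values determine p uniquely (degree ≤ 3).
Evaluate each Lagrange basis at x = 1:
L_0(1) = (3)·(2)·(1)/[(-1)·(-2)·(-3)] = -1
L_1(1) = (4)·(2)·(1)/[(1)·(-1)·(-2)] = 4
L_2(1) = (4)·(3)·(1)/[(2)·(1)·(-1)] = -6
L_3(1) = (4)·(3)·(2)/[(3)·(2)·(1)] = 4
Sum: 9·(-1) + 0 + (-1)·(-6) + 1·(4) = 1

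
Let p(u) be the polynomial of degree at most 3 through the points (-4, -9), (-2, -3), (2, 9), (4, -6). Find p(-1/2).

1119/256

L_0(-1/2) = (3/2)·(-5/2)·(-9/2)/[(-2)·(-6)·(-8)] = -45/256
L_1(-1/2) = (7/2)·(-5/2)·(-9/2)/[(2)·(-4)·(-6)] = 105/128
L_2(-1/2) = (7/2)·(3/2)·(-9/2)/[(6)·(4)·(-2)] = 63/128
L_3(-1/2) = (7/2)·(3/2)·(-5/2)/[(8)·(6)·(2)] = -35/256
Sum: (-9)·(-45/256) + (-3)·(105/128) + 9·(63/128) + (-6)·(-35/256) = 1119/256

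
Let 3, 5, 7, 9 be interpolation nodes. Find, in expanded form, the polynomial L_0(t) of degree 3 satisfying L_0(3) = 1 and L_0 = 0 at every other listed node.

L_0(t) = (t - 5)(t - 7)(t - 9) / [(-2)·(-4)·(-6)]
       = (t^3 - 21t^2 + 143t - 315) / (-48)

L_0(t) = -(1/48)t^3 + (7/16)t^2 - (143/48)t + 105/16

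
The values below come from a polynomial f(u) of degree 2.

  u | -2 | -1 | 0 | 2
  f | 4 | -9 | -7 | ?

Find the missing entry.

42

The 3 known values determine f uniquely (degree ≤ 2).
Evaluate each Lagrange basis at u = 2:
L_0(2) = (3)·(2)/[(-1)·(-2)] = 3
L_1(2) = (4)·(2)/[(1)·(-1)] = -8
L_2(2) = (4)·(3)/[(2)·(1)] = 6
Sum: 4·(3) + (-9)·(-8) + (-7)·(6) = 42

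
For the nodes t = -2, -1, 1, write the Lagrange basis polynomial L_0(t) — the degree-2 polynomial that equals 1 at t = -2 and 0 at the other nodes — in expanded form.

L_0(t) = (1/3)t^2 - 1/3

L_0(t) = (t + 1)(t - 1) / [(-1)·(-3)]
       = (t^2 - 1) / (3)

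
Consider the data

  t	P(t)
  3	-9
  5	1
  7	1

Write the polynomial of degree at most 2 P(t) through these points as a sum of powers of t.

P(t) = -(5/4)t^2 + 15t - 171/4

Build the Lagrange basis polynomials:
L_0(t) = (t - 5)(t - 7) / [8] = (1/8)t^2 - (3/2)t + 35/8
L_1(t) = (t - 3)(t - 7) / [-4] = -(1/4)t^2 + (5/2)t - 21/4
L_2(t) = (t - 3)(t - 5) / [8] = (1/8)t^2 - t + 15/8
P(t) = (-9)·L_0 + 1·L_1 + 1·L_2
  (-9)·L_0(t) = -(9/8)t^2 + (27/2)t - 315/8
  1·L_1(t) = -(1/4)t^2 + (5/2)t - 21/4
  1·L_2(t) = (1/8)t^2 - t + 15/8
Adding term by term: -(5/4)t^2 + 15t - 171/4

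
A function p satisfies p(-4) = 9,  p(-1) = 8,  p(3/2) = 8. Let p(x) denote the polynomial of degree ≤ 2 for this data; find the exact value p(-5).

Using Newton's divided-difference form:
p[-4,-1] = (8 - 9) / (-1 - (-4)) = -1/3
p[-1,3/2] = (8 - 8) / (3/2 - (-1)) = 0
p[-4,-1,3/2] = (0 - (-1/3)) / (3/2 - (-4)) = 2/33
p(-5) = 9 + (-1/3)·(-1) + (2/33)·(-1)·(-4) = 316/33

316/33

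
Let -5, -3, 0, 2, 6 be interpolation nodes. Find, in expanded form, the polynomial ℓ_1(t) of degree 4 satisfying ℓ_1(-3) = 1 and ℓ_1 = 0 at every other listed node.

ℓ_1(t) = -(1/270)t^4 + (1/90)t^3 + (14/135)t^2 - (2/9)t

ℓ_1(t) = (t + 5)t(t - 2)(t - 6) / [(2)·(-3)·(-5)·(-9)]
       = (t^4 - 3t^3 - 28t^2 + 60t) / (-270)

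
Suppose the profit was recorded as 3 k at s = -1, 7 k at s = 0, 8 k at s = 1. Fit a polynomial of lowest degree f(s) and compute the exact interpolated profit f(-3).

-14

Evaluate each Lagrange basis at s = -3:
L_0(-3) = (-3)·(-4)/[(-1)·(-2)] = 6
L_1(-3) = (-2)·(-4)/[(1)·(-1)] = -8
L_2(-3) = (-2)·(-3)/[(2)·(1)] = 3
Sum: 3·(6) + 7·(-8) + 8·(3) = -14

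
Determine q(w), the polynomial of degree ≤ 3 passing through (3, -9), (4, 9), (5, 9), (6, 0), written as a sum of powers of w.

q(w) = (3/2)w^3 - 27w^2 + (303/2)w - 261

Build the Lagrange basis polynomials:
L_0(w) = (w - 4)(w - 5)(w - 6) / [-6] = -(1/6)w^3 + (5/2)w^2 - (37/3)w + 20
L_1(w) = (w - 3)(w - 5)(w - 6) / [2] = (1/2)w^3 - 7w^2 + (63/2)w - 45
L_2(w) = (w - 3)(w - 4)(w - 6) / [-2] = -(1/2)w^3 + (13/2)w^2 - 27w + 36
L_3(w) = (w - 3)(w - 4)(w - 5) / [6] = (1/6)w^3 - 2w^2 + (47/6)w - 10
q(w) = (-9)·L_0 + 9·L_1 + 9·L_2 + 0·L_3
  (-9)·L_0(w) = (3/2)w^3 - (45/2)w^2 + 111w - 180
  9·L_1(w) = (9/2)w^3 - 63w^2 + (567/2)w - 405
  9·L_2(w) = -(9/2)w^3 + (117/2)w^2 - 243w + 324
  0·L_3(w) = 0
Adding term by term: (3/2)w^3 - 27w^2 + (303/2)w - 261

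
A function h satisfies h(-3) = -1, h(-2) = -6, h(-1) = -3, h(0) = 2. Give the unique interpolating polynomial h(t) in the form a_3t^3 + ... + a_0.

Build the Lagrange basis polynomials:
L_0(t) = (t + 2)(t + 1)t / [-6] = -(1/6)t^3 - (1/2)t^2 - (1/3)t
L_1(t) = (t + 3)(t + 1)t / [2] = (1/2)t^3 + 2t^2 + (3/2)t
L_2(t) = (t + 3)(t + 2)t / [-2] = -(1/2)t^3 - (5/2)t^2 - 3t
L_3(t) = (t + 3)(t + 2)(t + 1) / [6] = (1/6)t^3 + t^2 + (11/6)t + 1
h(t) = (-1)·L_0 + (-6)·L_1 + (-3)·L_2 + 2·L_3
  (-1)·L_0(t) = (1/6)t^3 + (1/2)t^2 + (1/3)t
  (-6)·L_1(t) = -3t^3 - 12t^2 - 9t
  (-3)·L_2(t) = (3/2)t^3 + (15/2)t^2 + 9t
  2·L_3(t) = (1/3)t^3 + 2t^2 + (11/3)t + 2
Adding term by term: -t^3 - 2t^2 + 4t + 2

h(t) = -t^3 - 2t^2 + 4t + 2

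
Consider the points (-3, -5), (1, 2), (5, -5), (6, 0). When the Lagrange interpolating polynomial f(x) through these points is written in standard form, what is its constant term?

Build the Lagrange basis polynomials:
L_0(x) = (x - 1)(x - 5)(x - 6) / [-288] = -(1/288)x^3 + (1/24)x^2 - (41/288)x + 5/48
L_1(x) = (x + 3)(x - 5)(x - 6) / [80] = (1/80)x^3 - (1/10)x^2 - (3/80)x + 9/8
L_2(x) = (x + 3)(x - 1)(x - 6) / [-32] = -(1/32)x^3 + (1/8)x^2 + (15/32)x - 9/16
L_3(x) = (x + 3)(x - 1)(x - 5) / [45] = (1/45)x^3 - (1/15)x^2 - (13/45)x + 1/3
f(x) = (-5)·L_0 + 2·L_1 + (-5)·L_2 + 0·L_3
Only the constant term is needed; take it from each L_i and combine:
(-5)·(5/48) + 2·(9/8) + (-5)·(-9/16) + 0·(1/3) = 109/24

109/24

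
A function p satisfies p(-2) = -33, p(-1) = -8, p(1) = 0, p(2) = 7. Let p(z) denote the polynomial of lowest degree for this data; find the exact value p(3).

32

L_0(3) = (4)·(2)·(1)/[(-1)·(-3)·(-4)] = -2/3
L_1(3) = (5)·(2)·(1)/[(1)·(-2)·(-3)] = 5/3
L_2(3) = (5)·(4)·(1)/[(3)·(2)·(-1)] = -10/3
L_3(3) = (5)·(4)·(2)/[(4)·(3)·(1)] = 10/3
Sum: (-33)·(-2/3) + (-8)·(5/3) + 0 + 7·(10/3) = 32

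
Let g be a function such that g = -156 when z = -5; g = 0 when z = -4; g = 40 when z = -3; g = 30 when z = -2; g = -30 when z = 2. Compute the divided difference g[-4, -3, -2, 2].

g[-4,-3] = (40 - 0) / (-3 - (-4)) = 40
g[-3,-2] = (30 - 40) / (-2 - (-3)) = -10
g[-2,2] = (-30 - 30) / (2 - (-2)) = -15
g[-4,-3,-2] = (-10 - 40) / (-2 - (-4)) = -25
g[-3,-2,2] = (-15 - (-10)) / (2 - (-3)) = -1
g[-4,-3,-2,2] = (-1 - (-25)) / (2 - (-4)) = 4

4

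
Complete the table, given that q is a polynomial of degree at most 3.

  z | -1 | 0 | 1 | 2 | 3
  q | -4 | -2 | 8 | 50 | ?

The 4 known values determine q uniquely (degree ≤ 3).
Evaluate each Lagrange basis at z = 3:
L_0(3) = (3)·(2)·(1)/[(-1)·(-2)·(-3)] = -1
L_1(3) = (4)·(2)·(1)/[(1)·(-1)·(-2)] = 4
L_2(3) = (4)·(3)·(1)/[(2)·(1)·(-1)] = -6
L_3(3) = (4)·(3)·(2)/[(3)·(2)·(1)] = 4
Sum: (-4)·(-1) + (-2)·(4) + 8·(-6) + 50·(4) = 148

148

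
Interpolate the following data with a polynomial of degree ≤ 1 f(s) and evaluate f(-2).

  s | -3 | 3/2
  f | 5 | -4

Evaluate each Lagrange basis at s = -2:
L_0(-2) = (-7/2)/[(-9/2)] = 7/9
L_1(-2) = (1)/[(9/2)] = 2/9
Sum: 5·(7/9) + (-4)·(2/9) = 3

3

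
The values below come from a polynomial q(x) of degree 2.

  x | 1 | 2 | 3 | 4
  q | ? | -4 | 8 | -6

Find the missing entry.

The 3 known values determine q uniquely (degree ≤ 2).
L_0(1) = (-2)·(-3)/[(-1)·(-2)] = 3
L_1(1) = (-1)·(-3)/[(1)·(-1)] = -3
L_2(1) = (-1)·(-2)/[(2)·(1)] = 1
Sum: (-4)·(3) + 8·(-3) + (-6)·(1) = -42

-42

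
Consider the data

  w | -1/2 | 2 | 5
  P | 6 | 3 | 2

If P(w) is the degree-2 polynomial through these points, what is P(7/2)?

L_0(7/2) = (3/2)·(-3/2)/[(-5/2)·(-11/2)] = -9/55
L_1(7/2) = (4)·(-3/2)/[(5/2)·(-3)] = 4/5
L_2(7/2) = (4)·(3/2)/[(11/2)·(3)] = 4/11
Sum: 6·(-9/55) + 3·(4/5) + 2·(4/11) = 118/55

118/55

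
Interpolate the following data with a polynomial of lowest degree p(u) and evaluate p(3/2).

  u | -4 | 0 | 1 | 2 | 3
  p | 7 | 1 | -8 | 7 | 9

Evaluate each Lagrange basis at u = 3/2:
L_0(3/2) = (3/2)·(1/2)·(-1/2)·(-3/2)/[(-4)·(-5)·(-6)·(-7)] = 3/4480
L_1(3/2) = (11/2)·(1/2)·(-1/2)·(-3/2)/[(4)·(-1)·(-2)·(-3)] = -11/128
L_2(3/2) = (11/2)·(3/2)·(-1/2)·(-3/2)/[(5)·(1)·(-1)·(-2)] = 99/160
L_3(3/2) = (11/2)·(3/2)·(1/2)·(-3/2)/[(6)·(2)·(1)·(-1)] = 33/64
L_4(3/2) = (11/2)·(3/2)·(1/2)·(-1/2)/[(7)·(3)·(2)·(1)] = -11/224
Sum: 7·(3/4480) + 1·(-11/128) + (-8)·(99/160) + 7·(33/64) + 9·(-11/224) = -835/448

-835/448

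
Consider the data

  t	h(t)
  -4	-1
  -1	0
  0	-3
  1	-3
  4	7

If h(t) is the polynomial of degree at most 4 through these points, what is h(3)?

23/5

L_0(3) = (4)·(3)·(2)·(-1)/[(-3)·(-4)·(-5)·(-8)] = -1/20
L_1(3) = (7)·(3)·(2)·(-1)/[(3)·(-1)·(-2)·(-5)] = 7/5
L_2(3) = (7)·(4)·(2)·(-1)/[(4)·(1)·(-1)·(-4)] = -7/2
L_3(3) = (7)·(4)·(3)·(-1)/[(5)·(2)·(1)·(-3)] = 14/5
L_4(3) = (7)·(4)·(3)·(2)/[(8)·(5)·(4)·(3)] = 7/20
Sum: (-1)·(-1/20) + 0 + (-3)·(-7/2) + (-3)·(14/5) + 7·(7/20) = 23/5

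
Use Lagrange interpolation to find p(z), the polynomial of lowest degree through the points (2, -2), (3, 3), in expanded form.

p(z) = 5z - 12

L_0(z) = (z - 3) / [-1] = -z + 3
L_1(z) = (z - 2) / [1] = z - 2
p(z) = (-2)·L_0 + 3·L_1
  (-2)·L_0(z) = 2z - 6
  3·L_1(z) = 3z - 6
Adding term by term: 5z - 12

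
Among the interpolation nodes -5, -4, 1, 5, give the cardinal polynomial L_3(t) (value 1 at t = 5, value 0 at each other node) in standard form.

L_3(t) = (t + 5)(t + 4)(t - 1) / [(10)·(9)·(4)]
       = (t^3 + 8t^2 + 11t - 20) / (360)

L_3(t) = (1/360)t^3 + (1/45)t^2 + (11/360)t - 1/18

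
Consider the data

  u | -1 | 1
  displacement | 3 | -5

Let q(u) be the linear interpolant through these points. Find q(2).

-9

Evaluate each Lagrange basis at u = 2:
L_0(2) = (1)/[(-2)] = -1/2
L_1(2) = (3)/[(2)] = 3/2
Sum: 3·(-1/2) + (-5)·(3/2) = -9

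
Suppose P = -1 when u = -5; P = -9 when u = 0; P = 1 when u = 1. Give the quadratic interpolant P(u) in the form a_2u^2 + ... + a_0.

Newton's divided differences:
P[-5,0] = (-9 - (-1)) / (0 - (-5)) = -8/5
P[0,1] = (1 - (-9)) / (1 - 0) = 10
P[-5,0,1] = (10 - (-8/5)) / (1 - (-5)) = 29/15
P(u) = -1 + (-8/5)·(u + 5) + (29/15)·(u + 5)u
Expanding: P(u) = (29/15)u^2 + (121/15)u - 9

P(u) = (29/15)u^2 + (121/15)u - 9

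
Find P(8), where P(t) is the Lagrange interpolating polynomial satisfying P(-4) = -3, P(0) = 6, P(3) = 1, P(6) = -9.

L_0(8) = (8)·(5)·(2)/[(-4)·(-7)·(-10)] = -2/7
L_1(8) = (12)·(5)·(2)/[(4)·(-3)·(-6)] = 5/3
L_2(8) = (12)·(8)·(2)/[(7)·(3)·(-3)] = -64/21
L_3(8) = (12)·(8)·(5)/[(10)·(6)·(3)] = 8/3
Sum: (-3)·(-2/7) + 6·(5/3) + 1·(-64/21) + (-9)·(8/3) = -340/21

-340/21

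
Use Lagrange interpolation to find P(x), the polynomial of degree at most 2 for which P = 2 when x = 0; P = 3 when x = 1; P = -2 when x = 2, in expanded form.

P(x) = -3x^2 + 4x + 2

L_0(x) = (x - 1)(x - 2) / [2] = (1/2)x^2 - (3/2)x + 1
L_1(x) = x(x - 2) / [-1] = -x^2 + 2x
L_2(x) = x(x - 1) / [2] = (1/2)x^2 - (1/2)x
P(x) = 2·L_0 + 3·L_1 + (-2)·L_2
  2·L_0(x) = x^2 - 3x + 2
  3·L_1(x) = -3x^2 + 6x
  (-2)·L_2(x) = -x^2 + x
Adding term by term: -3x^2 + 4x + 2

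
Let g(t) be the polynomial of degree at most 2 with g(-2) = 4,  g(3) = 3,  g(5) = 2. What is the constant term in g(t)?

L_0(t) = (t - 3)(t - 5) / [35] = (1/35)t^2 - (8/35)t + 3/7
L_1(t) = (t + 2)(t - 5) / [-10] = -(1/10)t^2 + (3/10)t + 1
L_2(t) = (t + 2)(t - 3) / [14] = (1/14)t^2 - (1/14)t - 3/7
g(t) = 4·L_0 + 3·L_1 + 2·L_2
Only the constant term is needed; take it from each L_i and combine:
4·(3/7) + 3·(1) + 2·(-3/7) = 27/7

27/7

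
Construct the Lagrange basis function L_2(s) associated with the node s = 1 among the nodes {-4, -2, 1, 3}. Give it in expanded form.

L_2(s) = (s + 4)(s + 2)(s - 3) / [(5)·(3)·(-2)]
       = (s^3 + 3s^2 - 10s - 24) / (-30)

L_2(s) = -(1/30)s^3 - (1/10)s^2 + (1/3)s + 4/5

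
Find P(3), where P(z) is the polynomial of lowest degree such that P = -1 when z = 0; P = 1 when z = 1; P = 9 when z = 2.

23

Using Newton's divided-difference form:
P[0,1] = (1 - (-1)) / (1 - 0) = 2
P[1,2] = (9 - 1) / (2 - 1) = 8
P[0,1,2] = (8 - 2) / (2 - 0) = 3
P(3) = -1 + 2·(3) + 3·(3)·(2) = 23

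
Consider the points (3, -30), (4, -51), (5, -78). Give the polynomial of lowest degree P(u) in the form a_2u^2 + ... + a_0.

P(u) = -3u^2 - 3

Build the Lagrange basis polynomials:
L_0(u) = (u - 4)(u - 5) / [2] = (1/2)u^2 - (9/2)u + 10
L_1(u) = (u - 3)(u - 5) / [-1] = -u^2 + 8u - 15
L_2(u) = (u - 3)(u - 4) / [2] = (1/2)u^2 - (7/2)u + 6
P(u) = (-30)·L_0 + (-51)·L_1 + (-78)·L_2
  (-30)·L_0(u) = -15u^2 + 135u - 300
  (-51)·L_1(u) = 51u^2 - 408u + 765
  (-78)·L_2(u) = -39u^2 + 273u - 468
Adding term by term: -3u^2 - 3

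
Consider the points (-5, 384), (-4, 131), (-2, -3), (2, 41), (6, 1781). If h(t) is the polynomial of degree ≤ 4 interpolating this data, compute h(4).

411

L_0(4) = (8)·(6)·(2)·(-2)/[(-1)·(-3)·(-7)·(-11)] = -64/77
L_1(4) = (9)·(6)·(2)·(-2)/[(1)·(-2)·(-6)·(-10)] = 9/5
L_2(4) = (9)·(8)·(2)·(-2)/[(3)·(2)·(-4)·(-8)] = -3/2
L_3(4) = (9)·(8)·(6)·(-2)/[(7)·(6)·(4)·(-4)] = 9/7
L_4(4) = (9)·(8)·(6)·(2)/[(11)·(10)·(8)·(4)] = 27/110
Sum: 384·(-64/77) + 131·(9/5) + (-3)·(-3/2) + 41·(9/7) + 1781·(27/110) = 411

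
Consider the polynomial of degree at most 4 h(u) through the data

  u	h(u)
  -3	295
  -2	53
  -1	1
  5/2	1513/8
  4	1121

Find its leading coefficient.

L_0(u) = (u + 2)(u + 1)(u - 5/2)(u - 4) / [77] = (1/77)u^4 - (1/22)u^3 - (15/154)u^2 + (17/77)u + 20/77
L_1(u) = (u + 3)(u + 1)(u - 5/2)(u - 4) / [-27] = -(1/27)u^4 + (5/54)u^3 + (13/27)u^2 - (41/54)u - 10/9
L_2(u) = (u + 3)(u + 2)(u - 5/2)(u - 4) / [35] = (1/35)u^4 - (3/70)u^3 - (33/70)u^2 + (11/35)u + 12/7
L_3(u) = (u + 3)(u + 2)(u + 1)(u - 4) / [-2079/16] = -(16/2079)u^4 - (32/2079)u^3 + (208/2079)u^2 + (608/2079)u + 128/693
L_4(u) = (u + 3)(u + 2)(u + 1)(u - 5/2) / [315] = (1/315)u^4 + (1/90)u^3 - (4/315)u^2 - (43/630)u - 1/21
h(u) = 295·L_0 + 53·L_1 + 1·L_2 + (1513/8)·L_3 + 1121·L_4
Only the coefficient of u^4 is needed; take it from each L_i and combine:
295·(1/77) + 53·(-1/27) + 1·(1/35) + (1513/8)·(-16/2079) + 1121·(1/315) = 4

4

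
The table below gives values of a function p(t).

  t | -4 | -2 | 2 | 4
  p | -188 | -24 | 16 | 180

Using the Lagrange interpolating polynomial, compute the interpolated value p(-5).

L_0(-5) = (-3)·(-7)·(-9)/[(-2)·(-6)·(-8)] = 63/32
L_1(-5) = (-1)·(-7)·(-9)/[(2)·(-4)·(-6)] = -21/16
L_2(-5) = (-1)·(-3)·(-9)/[(6)·(4)·(-2)] = 9/16
L_3(-5) = (-1)·(-3)·(-7)/[(8)·(6)·(2)] = -7/32
Sum: (-188)·(63/32) + (-24)·(-21/16) + 16·(9/16) + 180·(-7/32) = -369

-369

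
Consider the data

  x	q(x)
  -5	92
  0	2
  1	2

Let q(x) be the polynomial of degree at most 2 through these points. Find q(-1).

8

Evaluate each Lagrange basis at x = -1:
L_0(-1) = (-1)·(-2)/[(-5)·(-6)] = 1/15
L_1(-1) = (4)·(-2)/[(5)·(-1)] = 8/5
L_2(-1) = (4)·(-1)/[(6)·(1)] = -2/3
Sum: 92·(1/15) + 2·(8/5) + 2·(-2/3) = 8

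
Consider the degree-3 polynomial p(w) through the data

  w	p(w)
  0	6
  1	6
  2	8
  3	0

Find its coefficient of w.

L_0(w) = (w - 1)(w - 2)(w - 3) / [-6] = -(1/6)w^3 + w^2 - (11/6)w + 1
L_1(w) = w(w - 2)(w - 3) / [2] = (1/2)w^3 - (5/2)w^2 + 3w
L_2(w) = w(w - 1)(w - 3) / [-2] = -(1/2)w^3 + 2w^2 - (3/2)w
L_3(w) = w(w - 1)(w - 2) / [6] = (1/6)w^3 - (1/2)w^2 + (1/3)w
p(w) = 6·L_0 + 6·L_1 + 8·L_2 + 0·L_3
Only the coefficient of w is needed; take it from each L_i and combine:
6·(-11/6) + 6·(3) + 8·(-3/2) + 0·(1/3) = -5

-5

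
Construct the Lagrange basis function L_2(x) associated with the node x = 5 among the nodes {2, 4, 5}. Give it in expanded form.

L_2(x) = (x - 2)(x - 4) / [(3)·(1)]
       = (x^2 - 6x + 8) / (3)

L_2(x) = (1/3)x^2 - 2x + 8/3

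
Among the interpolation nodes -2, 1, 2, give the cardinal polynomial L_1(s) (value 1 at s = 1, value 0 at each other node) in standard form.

L_1(s) = -(1/3)s^2 + 4/3

L_1(s) = (s + 2)(s - 2) / [(3)·(-1)]
       = (s^2 - 4) / (-3)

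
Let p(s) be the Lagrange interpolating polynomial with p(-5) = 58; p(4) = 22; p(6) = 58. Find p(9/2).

59/2

Evaluate each Lagrange basis at s = 9/2:
L_0(9/2) = (1/2)·(-3/2)/[(-9)·(-11)] = -1/132
L_1(9/2) = (19/2)·(-3/2)/[(9)·(-2)] = 19/24
L_2(9/2) = (19/2)·(1/2)/[(11)·(2)] = 19/88
Sum: 58·(-1/132) + 22·(19/24) + 58·(19/88) = 59/2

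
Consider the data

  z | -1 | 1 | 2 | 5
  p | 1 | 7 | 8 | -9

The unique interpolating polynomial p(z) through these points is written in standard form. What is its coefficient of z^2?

Build the Lagrange basis polynomials:
L_0(z) = (z - 1)(z - 2)(z - 5) / [-36] = -(1/36)z^3 + (2/9)z^2 - (17/36)z + 5/18
L_1(z) = (z + 1)(z - 2)(z - 5) / [8] = (1/8)z^3 - (3/4)z^2 + (3/8)z + 5/4
L_2(z) = (z + 1)(z - 1)(z - 5) / [-9] = -(1/9)z^3 + (5/9)z^2 + (1/9)z - 5/9
L_3(z) = (z + 1)(z - 1)(z - 2) / [72] = (1/72)z^3 - (1/36)z^2 - (1/72)z + 1/36
p(z) = 1·L_0 + 7·L_1 + 8·L_2 + (-9)·L_3
Only the coefficient of z^2 is needed; take it from each L_i and combine:
1·(2/9) + 7·(-3/4) + 8·(5/9) + (-9)·(-1/36) = -1/3

-1/3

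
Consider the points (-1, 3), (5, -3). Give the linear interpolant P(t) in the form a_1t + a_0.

P(t) = -t + 2

Build the Lagrange basis polynomials:
L_0(t) = (t - 5) / [-6] = -(1/6)t + 5/6
L_1(t) = (t + 1) / [6] = (1/6)t + 1/6
P(t) = 3·L_0 + (-3)·L_1
  3·L_0(t) = -(1/2)t + 5/2
  (-3)·L_1(t) = -(1/2)t - 1/2
Adding term by term: -t + 2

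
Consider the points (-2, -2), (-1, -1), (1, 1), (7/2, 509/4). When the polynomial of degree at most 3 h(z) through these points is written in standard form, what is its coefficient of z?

L_0(z) = (z + 1)(z - 1)(z - 7/2) / [-33/2] = -(2/33)z^3 + (7/33)z^2 + (2/33)z - 7/33
L_1(z) = (z + 2)(z - 1)(z - 7/2) / [9] = (1/9)z^3 - (5/18)z^2 - (11/18)z + 7/9
L_2(z) = (z + 2)(z + 1)(z - 7/2) / [-15] = -(1/15)z^3 + (1/30)z^2 + (17/30)z + 7/15
L_3(z) = (z + 2)(z + 1)(z - 1) / [495/8] = (8/495)z^3 + (16/495)z^2 - (8/495)z - 16/495
h(z) = (-2)·L_0 + (-1)·L_1 + 1·L_2 + (509/4)·L_3
Only the coefficient of z is needed; take it from each L_i and combine:
(-2)·(2/33) + (-1)·(-11/18) + 1·(17/30) + (509/4)·(-8/495) = -1

-1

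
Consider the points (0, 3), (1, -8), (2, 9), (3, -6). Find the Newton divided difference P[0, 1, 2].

14

P[0,1] = (-8 - 3) / (1 - 0) = -11
P[1,2] = (9 - (-8)) / (2 - 1) = 17
P[0,1,2] = (17 - (-11)) / (2 - 0) = 14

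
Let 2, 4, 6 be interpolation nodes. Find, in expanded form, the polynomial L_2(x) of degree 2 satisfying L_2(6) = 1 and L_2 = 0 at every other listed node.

L_2(x) = (x - 2)(x - 4) / [(4)·(2)]
       = (x^2 - 6x + 8) / (8)

L_2(x) = (1/8)x^2 - (3/4)x + 1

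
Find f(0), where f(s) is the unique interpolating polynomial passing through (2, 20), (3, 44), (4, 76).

L_0(0) = (-3)·(-4)/[(-1)·(-2)] = 6
L_1(0) = (-2)·(-4)/[(1)·(-1)] = -8
L_2(0) = (-2)·(-3)/[(2)·(1)] = 3
Sum: 20·(6) + 44·(-8) + 76·(3) = -4

-4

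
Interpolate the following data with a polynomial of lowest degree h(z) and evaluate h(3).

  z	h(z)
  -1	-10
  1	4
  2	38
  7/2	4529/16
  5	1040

Evaluate each Lagrange basis at z = 3:
L_0(3) = (2)·(1)·(-1/2)·(-2)/[(-2)·(-3)·(-9/2)·(-6)] = 1/81
L_1(3) = (4)·(1)·(-1/2)·(-2)/[(2)·(-1)·(-5/2)·(-4)] = -1/5
L_2(3) = (4)·(2)·(-1/2)·(-2)/[(3)·(1)·(-3/2)·(-3)] = 16/27
L_3(3) = (4)·(2)·(1)·(-2)/[(9/2)·(5/2)·(3/2)·(-3/2)] = 256/405
L_4(3) = (4)·(2)·(1)·(-1/2)/[(6)·(4)·(3)·(3/2)] = -1/27
Sum: (-10)·(1/81) + 4·(-1/5) + 38·(16/27) + 4529/16·(256/405) + 1040·(-1/27) = 162

162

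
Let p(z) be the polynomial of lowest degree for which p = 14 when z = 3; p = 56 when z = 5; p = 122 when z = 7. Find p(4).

Using Newton's divided-difference form:
p[3,5] = (56 - 14) / (5 - 3) = 21
p[5,7] = (122 - 56) / (7 - 5) = 33
p[3,5,7] = (33 - 21) / (7 - 3) = 3
p(4) = 14 + 21·(1) + 3·(1)·(-1) = 32

32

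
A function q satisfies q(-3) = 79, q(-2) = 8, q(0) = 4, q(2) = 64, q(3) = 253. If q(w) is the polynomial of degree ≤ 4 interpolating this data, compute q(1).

L_0(1) = (3)·(1)·(-1)·(-2)/[(-1)·(-3)·(-5)·(-6)] = 1/15
L_1(1) = (4)·(1)·(-1)·(-2)/[(1)·(-2)·(-4)·(-5)] = -1/5
L_2(1) = (4)·(3)·(-1)·(-2)/[(3)·(2)·(-2)·(-3)] = 2/3
L_3(1) = (4)·(3)·(1)·(-2)/[(5)·(4)·(2)·(-1)] = 3/5
L_4(1) = (4)·(3)·(1)·(-1)/[(6)·(5)·(3)·(1)] = -2/15
Sum: 79·(1/15) + 8·(-1/5) + 4·(2/3) + 64·(3/5) + 253·(-2/15) = 11

11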